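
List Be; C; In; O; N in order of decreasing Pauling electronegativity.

O, N, C, In, Be

Atoms toward the upper right of the periodic table pull bonding electrons most strongly.
These span different periods and groups, so the two trends combine.
In > Be: the two effects oppose for this pair; the across-period effect wins (1.78 vs 1.57).
C > In: both effects reinforce here, so C is clearly the higher of the two.
N > C: N lies to the right of C in period 2, so the across-period effect alone puts N higher.
O > N: both are in period 2; the period trend gives O the larger value.
Approximate values (Pauling): Be 1.57, C 2.55, N 3.04, O 3.44, In 1.78.
So from highest to lowest: O > N > C > In > Be.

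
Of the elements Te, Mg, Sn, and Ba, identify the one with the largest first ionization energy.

Te

Mg is in period 3, group 2; Sn is in period 5, group 14; Te is in period 5, group 16; Ba is in period 6, group 2.
First ionization energy rises across a period (greater Z_eff holds electrons more tightly) and falls down a group (valence electrons are farther from the nucleus).
Neither a single period nor a single group — weigh both effects.
Sn > Ba: relative to Ba, both the across-period and down-group shifts push Sn's first ionization energy up.
Mg > Sn: the two effects oppose for this pair; the down-group effect wins (738 vs 709 kJ/mol).
Te > Mg: the two effects oppose for this pair; the across-period effect wins (869 vs 738 kJ/mol).
Approximate values (kJ/mol): Mg 738, Sn 709, Te 869, Ba 503.
The largest first ionization energy among these belongs to Te.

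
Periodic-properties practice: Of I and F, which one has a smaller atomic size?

F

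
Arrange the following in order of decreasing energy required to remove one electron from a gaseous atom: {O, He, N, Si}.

He is in period 1, group 18; N is in period 2, group 15; O is in period 2, group 16; Si is in period 3, group 14.
Removing the outermost electron gets harder across a period and easier down a group.
Here both period and group differ, so the two effects have to be weighed against each other.
O > Si: relative to Si, both the across-period and down-group shifts push O's first ionization energy up.
N > O: this pair runs against the simple trend — see the exception note.
He > N: both effects reinforce here, so He is clearly the higher of the two.
Note the exception: N has a higher first ionization energy than O, contrary to the simple trend — pairing an electron in O's 2p⁴ costs repulsion energy, so O ionizes more easily than half-filled N (2p³).
Approximate values (kJ/mol): He 2372, N 1402, O 1314, Si 786.
So from highest to lowest: He > N > O > Si.

He > N > O > Si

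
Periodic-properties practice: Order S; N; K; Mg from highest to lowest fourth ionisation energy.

After 3 electrons have been removed, what remains? S³⁺ still has 3 valence electrons; N³⁺ still has 2 valence electrons; K³⁺ is already 2 electrons into the core; Mg³⁺ is already 1 electron into the core.
Usually core removal costs more than valence removal, but here the competition is close: a tightly held n=2 valence electron can cost more to remove than an n=3 core electron, so the actual values have to decide it.
Valence configurations: S³⁺ [Ne]3s²3p¹, N³⁺ [He]2s².
Approximate IE_4 values (kJ/mol): S 4556, N 7475, K 5877, Mg 10543.
Putting it together, IE_4: S < K < N < Mg.

Mg > N > K > S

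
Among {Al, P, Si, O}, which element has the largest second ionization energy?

O

IE_2 is the cost of taking one more electron from the +1 cation: Al⁺ still has 2 valence electrons; P⁺ still has 4 valence electrons; Si⁺ still has 3 valence electrons; O⁺ still has 5 valence electrons.
All are still removing valence electrons, so compare the +1 ions as you would atoms: IE_2 generally rises across a period (higher Z_eff) and falls down a group (larger shell), subject to the usual subshell exceptions.
Valence configurations: Al⁺ [Ne]3s², P⁺ [Ne]3s²3p², Si⁺ [Ne]3s²3p¹, O⁺ [He]2s²2p³.
Si⁺ loses a lone 3p electron whereas Al⁺ must break into a filled 3s² pair, so IE_2(Al) > IE_2(Si) even though Si has the higher nuclear charge.
The numbers (kJ/mol): Al 1817, P 1907, Si 1577, O 3388.
Putting it together, IE_2: Si < Al < P < O.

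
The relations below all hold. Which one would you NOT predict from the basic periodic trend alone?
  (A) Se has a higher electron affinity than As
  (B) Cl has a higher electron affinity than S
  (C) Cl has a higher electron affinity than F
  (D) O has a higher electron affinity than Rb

The general trend: electron affinity increases across a period and decreases down a group.
(A) Se (period 4, group 16) vs As (period 4, group 15): the stated order agrees with the simple trend.
(B) Cl (period 3, group 17) vs S (period 3, group 16): the stated order agrees with the simple trend.
(C) Cl (period 3, group 17) vs F (period 2, group 17): the stated order contradicts the simple trend.
(D) O (period 2, group 16) vs Rb (period 5, group 1): the stated order agrees with the simple trend.
The exception is (C): F's small 2p subshell makes the incoming electron feel strong e⁻–e⁻ repulsion, so Cl actually releases more energy on gaining an electron.

(C)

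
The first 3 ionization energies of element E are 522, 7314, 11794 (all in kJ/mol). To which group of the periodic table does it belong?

Look for the largest jump between consecutive ionization energies: IE2/IE1 ≈ 14.0, far larger than any earlier ratio.
That jump marks the point where a core electron is being removed. So the atom has 1 valence electron.
A main-group element with 1 valence electron is in group 1.

Group 1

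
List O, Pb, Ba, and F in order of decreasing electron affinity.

F > O > Pb > Ba

O is in period 2, group 16; F is in period 2, group 17; Ba is in period 6, group 2; Pb is in period 6, group 14.
Atoms with high Z_eff and room in the valence shell (especially the halogens) have the most exothermic electron affinities.
Here both period and group differ, so the two effects have to be weighed against each other.
Pb > Ba: Pb lies to the right of Ba in period 6, so the across-period effect alone puts Pb higher.
O > Pb: relative to Pb, both the across-period and down-group shifts push O's electron affinity up.
F > O: F lies to the right of O in period 2, so the across-period effect alone puts F higher.
Approximate values (kJ/mol): O 141, F 328, Ba 14, Pb 35.
So from highest to lowest: F > O > Pb > Ba.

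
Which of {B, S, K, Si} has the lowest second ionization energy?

Si

Consider each +1 ion: B⁺ still has 2 valence electrons; S⁺ still has 5 valence electrons; K⁺ is the bare [Ar] core; Si⁺ still has 3 valence electrons.
Breaking into a closed-shell core is much more expensive than removing a leftover valence electron — K has the largest IE_2 here.
Valence configurations: B⁺ [He]2s², S⁺ [Ne]3s²3p³, Si⁺ [Ne]3s²3p¹.
Approximate IE_2 values (kJ/mol): B 2427, S 2252, K 3052, Si 1577.
Hence IE_2: Si < S < B < K.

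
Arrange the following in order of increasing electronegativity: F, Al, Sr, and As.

F is in period 2, group 17; Al is in period 3, group 13; As is in period 4, group 15; Sr is in period 5, group 2.
EN rises left→right (higher Z_eff, smaller atoms) and falls top→bottom (larger, more shielded atoms).
These span different periods and groups, so the two trends combine.
Al > Sr: both effects reinforce here, so Al is clearly the higher of the two.
As > Al: the two effects oppose for this pair; the across-period effect wins (2.18 vs 1.61).
F > As: both effects reinforce here, so F is clearly the higher of the two.
For reference (Pauling): F 3.98, Al 1.61, As 2.18, Sr 0.95.
So from lowest to highest: Sr < Al < As < F.

Sr, Al, As, F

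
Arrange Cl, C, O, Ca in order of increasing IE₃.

Cl, C, Ca, O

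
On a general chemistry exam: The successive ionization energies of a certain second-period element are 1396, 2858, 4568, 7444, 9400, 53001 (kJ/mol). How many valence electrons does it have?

5

Look for the largest jump between consecutive ionization energies: IE6/IE5 ≈ 5.6, far larger than any earlier ratio.
That jump marks the point where a core electron is being removed. So the atom has 5 valence electrons.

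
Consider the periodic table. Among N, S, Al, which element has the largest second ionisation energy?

Consider each +1 ion: N⁺ still has 4 valence electrons; S⁺ still has 5 valence electrons; Al⁺ still has 2 valence electrons.
All are still removing valence electrons, so compare the +1 ions as you would atoms: IE_2 generally rises across a period (higher Z_eff) and falls down a group (larger shell), subject to the usual subshell exceptions.
Valence configurations: N⁺ [He]2s²2p², S⁺ [Ne]3s²3p³, Al⁺ [Ne]3s².
Approximate IE_2 values (kJ/mol): N 2856, S 2252, Al 1817.
Overall IE_2 order: Al < S < N.

N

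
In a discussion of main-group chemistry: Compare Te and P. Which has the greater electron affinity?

EA tends to increase across a period and decrease down a group, though the pattern is less regular than for IE or radius.
Neither a single period nor a single group — weigh both effects.
Te > P: the two effects oppose for this pair; the across-period effect wins (190 vs 72 kJ/mol).
Approximate values (kJ/mol): P 72, Te 190.
So Te has the greater electron affinity (Te > P).

Te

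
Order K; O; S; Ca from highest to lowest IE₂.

O > K > S > Ca

IE_2 is the cost of taking one more electron from the +1 cation: K⁺ is the bare [Ar] core; O⁺ still has 5 valence electrons; S⁺ still has 5 valence electrons; Ca⁺ still has 1 valence electron.
Usually core removal costs more than valence removal, but here the competition is close: a tightly held n=2 valence electron can cost more to remove than an n=3 core electron, so the actual values have to decide it.
Valence configurations: O⁺ [He]2s²2p³, S⁺ [Ne]3s²3p³, Ca⁺ [Ar]4s¹.
Tabulated IE_2 (kJ/mol): K 3052, O 3388, S 2252, Ca 1145.
So the second ionization energies run Ca < S < K < O.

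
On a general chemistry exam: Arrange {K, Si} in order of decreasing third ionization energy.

Consider each +2 ion: K²⁺ is already 1 electron into the core; Si²⁺ still has 2 valence electrons.
Pulling an electron out of a noble-gas core costs far more than removing a remaining valence electron, so K sits at the high end of IE_3.
Tabulated IE_3 (kJ/mol): K 4420, Si 3232.
Putting it together, IE_3: Si < K.

K > Si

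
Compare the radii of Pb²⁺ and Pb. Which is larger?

Forming Pb²⁺ removes 2 electrons from Pb. Fewer electrons for the same nuclear charge means less shielding and a higher Z_eff on the remaining electrons.
A cation is smaller than its parent atom: Pb²⁺ < Pb.

Pb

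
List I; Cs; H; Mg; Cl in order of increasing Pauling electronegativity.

Cs < Mg < H < I < Cl

H is in period 1, group 1; Mg is in period 3, group 2; Cl is in period 3, group 17; I is in period 5, group 17; Cs is in period 6, group 1.
Smaller atoms with higher effective nuclear charge are more electronegative.
These span different periods and groups, so the two trends combine.
Mg > Cs: both effects reinforce here, so Mg is clearly the higher of the two.
H > Mg: the two effects oppose for this pair; the down-group effect wins (2.20 vs 1.31).
I > H: period and group pull opposite ways; the across-period shift dominates (2.66 vs 2.20).
Cl > I: Cl sits above I in group 17, so the down-group effect alone puts Cl higher.
Tabulated electronegativity (Pauling): H 2.20, Mg 1.31, Cl 3.16, I 2.66, Cs 0.79.
So from lowest to highest: Cs < Mg < H < I < Cl.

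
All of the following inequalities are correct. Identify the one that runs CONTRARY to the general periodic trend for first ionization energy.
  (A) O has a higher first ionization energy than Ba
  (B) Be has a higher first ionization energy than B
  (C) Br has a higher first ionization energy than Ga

(B)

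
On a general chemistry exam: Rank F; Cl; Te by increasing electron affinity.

Te < F < Cl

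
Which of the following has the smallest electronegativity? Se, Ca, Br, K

K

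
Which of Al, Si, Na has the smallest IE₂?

Si

After 1 electron has been removed, what remains? Al⁺ still has 2 valence electrons; Si⁺ still has 3 valence electrons; Na⁺ is the bare [Ne] core.
Core electrons are held far more tightly than valence electrons, so Na tops the IE_2 order.
Valence configurations: Al⁺ [Ne]3s², Si⁺ [Ne]3s²3p¹.
Si⁺ loses a lone 3p electron whereas Al⁺ must break into a filled 3s² pair, so IE_2(Al) > IE_2(Si) even though Si has the higher nuclear charge.
The numbers (kJ/mol): Al 1817, Si 1577, Na 4562.
Overall IE_2 order: Si < Al < Na.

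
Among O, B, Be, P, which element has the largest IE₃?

The third ionization energy removes an electron from the +2 ion. For each element: O²⁺ still has 4 valence electrons; B²⁺ still has 1 valence electron; Be²⁺ is the bare [He] core; P²⁺ still has 3 valence electrons.
Pulling an electron out of a noble-gas core costs far more than removing a remaining valence electron, so Be sits at the high end of IE_3.
Valence configurations: O²⁺ [He]2s²2p², B²⁺ [He]2s¹, P²⁺ [Ne]3s²3p¹.
The numbers (kJ/mol): O 5300, B 3660, Be 14849, P 2914.
So the third ionization energies run P < B < O < Be.

Be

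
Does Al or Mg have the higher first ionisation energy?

Mg is in period 3, group 2; Al is in period 3, group 13.
First ionization energy rises across a period (greater Z_eff holds electrons more tightly) and falls down a group (valence electrons are farther from the nucleus).
All lie in period 3; the across-period trend (first ionization energy increases left to right) applies, with the exception below.
Note the exception: Mg has a higher first ionization energy than Al, contrary to the simple trend — Al's single 3p electron is easier to remove than one from Mg's filled 3s².
For reference (kJ/mol): Mg 738, Al 578.
So Mg has the higher first ionisation energy (Mg > Al).

Mg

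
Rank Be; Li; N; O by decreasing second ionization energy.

Li > O > N > Be

Consider each +1 ion: Be⁺ still has 1 valence electron; Li⁺ is the bare [He] core; N⁺ still has 4 valence electrons; O⁺ still has 5 valence electrons.
Breaking into a closed-shell core is much more expensive than removing a leftover valence electron — Li has the largest IE_2 here.
Valence configurations: Be⁺ [He]2s¹, N⁺ [He]2s²2p², O⁺ [He]2s²2p³.
Tabulated IE_2 (kJ/mol): Be 1757, Li 7298, N 2856, O 3388.
Putting it together, IE_2: Be < N < O < Li.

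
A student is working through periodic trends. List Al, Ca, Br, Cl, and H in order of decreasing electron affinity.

H is in period 1, group 1; Al is in period 3, group 13; Cl is in period 3, group 17; Ca is in period 4, group 2; Br is in period 4, group 17.
Adding an electron releases more energy for atoms nearer the top right (short of the noble gases).
These span different periods and groups, so the two trends combine.
Al > Ca: both effects reinforce here, so Al is clearly the higher of the two.
H > Al: period and group pull opposite ways; the down-group shift dominates (73 vs 42 kJ/mol).
Br > H: the two effects oppose for this pair; the across-period effect wins (325 vs 73 kJ/mol).
Cl > Br: Cl sits above Br in group 17, so the down-group effect alone puts Cl higher.
For reference (kJ/mol): H 73, Al 42, Cl 349, Ca 2, Br 325.
So from highest to lowest: Cl > Br > H > Al > Ca.

Cl, Br, H, Al, Ca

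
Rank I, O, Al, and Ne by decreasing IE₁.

Ne, O, I, Al

O is in period 2, group 16; Ne is in period 2, group 18; Al is in period 3, group 13; I is in period 5, group 17.
Across a period the outer electron is held more tightly (higher IE₁); down a group it sits in a higher shell, more shielded, and comes off more easily.
These span different periods and groups, so the two trends combine.
I > Al: period and group pull opposite ways; the across-period shift dominates (1008 vs 578 kJ/mol).
O > I: period and group pull opposite ways; the down-group shift dominates (1314 vs 1008 kJ/mol).
Ne > O: Ne lies to the right of O in period 2, so the across-period effect alone puts Ne higher.
For reference (kJ/mol): O 1314, Ne 2081, Al 578, I 1008.
So from highest to lowest: Ne > O > I > Al.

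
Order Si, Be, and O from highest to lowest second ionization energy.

After 1 electron has been removed, what remains? Si⁺ still has 3 valence electrons; Be⁺ still has 1 valence electron; O⁺ still has 5 valence electrons.
All are still removing valence electrons, so compare the +1 ions as you would atoms: IE_2 generally rises across a period (higher Z_eff) and falls down a group (larger shell), subject to the usual subshell exceptions.
Valence configurations: Si⁺ [Ne]3s²3p¹, Be⁺ [He]2s¹, O⁺ [He]2s²2p³.
The numbers (kJ/mol): Si 1577, Be 1757, O 3388.
So the second ionization energies run Si < Be < O.

O > Be > Si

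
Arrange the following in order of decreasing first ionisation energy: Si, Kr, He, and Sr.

He > Kr > Si > Sr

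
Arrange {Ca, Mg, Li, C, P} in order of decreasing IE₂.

Li, C, P, Mg, Ca

IE_2 is the cost of taking one more electron from the +1 cation: Ca⁺ still has 1 valence electron; Mg⁺ still has 1 valence electron; Li⁺ is the bare [He] core; C⁺ still has 3 valence electrons; P⁺ still has 4 valence electrons.
Pulling an electron out of a noble-gas core costs far more than removing a remaining valence electron, so Li sits at the high end of IE_2.
Valence configurations: Ca⁺ [Ar]4s¹, Mg⁺ [Ne]3s¹, C⁺ [He]2s²2p¹, P⁺ [Ne]3s²3p².
Tabulated IE_2 (kJ/mol): Ca 1145, Mg 1451, Li 7298, C 2353, P 1907.
Hence IE_2: Ca < Mg < P < C < Li.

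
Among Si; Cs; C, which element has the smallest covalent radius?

C is in period 2, group 14; Si is in period 3, group 14; Cs is in period 6, group 1.
Across a period the added protons contract the valence shell; down a group each new principal shell makes the atom larger.
Here both period and group differ, so the two effects have to be weighed against each other.
Si > C: Si sits below C in group 14, so the down-group effect alone puts Si larger.
Cs > Si: both effects reinforce here, so Cs is clearly the larger of the two.
Tabulated atomic radius (pm): C 75, Si 116, Cs 232.
The smallest covalent radius among these belongs to C.

C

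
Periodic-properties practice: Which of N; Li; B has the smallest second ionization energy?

IE_2 is the cost of taking one more electron from the +1 cation: N⁺ still has 4 valence electrons; Li⁺ is the bare [He] core; B⁺ still has 2 valence electrons.
Pulling an electron out of a noble-gas core costs far more than removing a remaining valence electron, so Li sits at the high end of IE_2.
Valence configurations: N⁺ [He]2s²2p², B⁺ [He]2s².
The numbers (kJ/mol): N 2856, Li 7298, B 2427.
Overall IE_2 order: B < N < Li.

B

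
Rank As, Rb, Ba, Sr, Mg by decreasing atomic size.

Mg is in period 3, group 2; As is in period 4, group 15; Rb is in period 5, group 1; Sr is in period 5, group 2; Ba is in period 6, group 2.
Moving right in a period, electrons are added to the same shell under a stronger nuclear pull, so atoms get smaller; moving down, a new shell is opened and atoms get larger.
Neither a single period nor a single group — weigh both effects.
Mg > As: period and group pull opposite ways; the across-period shift dominates (139 vs 121 pm).
Sr > Mg: Sr sits below Mg in group 2, so the down-group effect alone puts Sr larger.
Ba > Sr: Ba sits below Sr in group 2, so the down-group effect alone puts Ba larger.
Rb > Ba: the two effects oppose for this pair; the across-period effect wins (210 vs 196 pm).
For reference (pm): Mg 139, As 121, Rb 210, Sr 185, Ba 196.
So from largest to smallest: Rb > Ba > Sr > Mg > As.

Rb > Ba > Sr > Mg > As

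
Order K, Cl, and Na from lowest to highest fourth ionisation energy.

Cl < K < Na

IE_4 is the cost of taking one more electron from the +3 cation: K³⁺ is already 2 electrons into the core; Cl³⁺ still has 4 valence electrons; Na³⁺ is already 2 electrons into the core.
Core electrons are held far more tightly than valence electrons, so K and Na top the IE_4 order.
Approximate IE_4 values (kJ/mol): K 5877, Cl 5159, Na 9543.
Putting it together, IE_4: Cl < K < Na.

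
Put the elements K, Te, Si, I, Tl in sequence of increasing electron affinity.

Atoms with high Z_eff and room in the valence shell (especially the halogens) have the most exothermic electron affinities.
These span different periods and groups, so the two trends combine.
K > Tl: period and group pull opposite ways; the down-group shift dominates (48 vs 19 kJ/mol).
Si > K: both effects reinforce here, so Si is clearly the higher of the two.
Te > Si: period and group pull opposite ways; the across-period shift dominates (190 vs 134 kJ/mol).
I > Te: I lies to the right of Te in period 5, so the across-period effect alone puts I higher.
Tabulated electron affinity (kJ/mol): Si 134, K 48, Te 190, I 295, Tl 19.
So from lowest to highest: Tl < K < Si < Te < I.

Tl < K < Si < Te < I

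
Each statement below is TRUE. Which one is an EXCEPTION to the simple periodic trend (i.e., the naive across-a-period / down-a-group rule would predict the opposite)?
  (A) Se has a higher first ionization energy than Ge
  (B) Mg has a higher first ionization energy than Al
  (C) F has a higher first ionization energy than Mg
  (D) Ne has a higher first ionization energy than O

The general trend: first ionization energy increases across a period and decreases down a group.
(A) Se (period 4, group 16) vs Ge (period 4, group 14): the stated order agrees with the simple trend.
(B) Mg (period 3, group 2) vs Al (period 3, group 13): the stated order contradicts the simple trend.
(C) F (period 2, group 17) vs Mg (period 3, group 2): the stated order agrees with the simple trend.
(D) Ne (period 2, group 18) vs O (period 2, group 16): the stated order agrees with the simple trend.
The exception is (B): Al's single 3p electron is easier to remove than one from Mg's filled 3s².

(B)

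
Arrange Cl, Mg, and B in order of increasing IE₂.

IE_2 is the cost of taking one more electron from the +1 cation: Cl⁺ still has 6 valence electrons; Mg⁺ still has 1 valence electron; B⁺ still has 2 valence electrons.
All are still removing valence electrons, so compare the +1 ions as you would atoms: IE_2 generally rises across a period (higher Z_eff) and falls down a group (larger shell), subject to the usual subshell exceptions.
Valence configurations: Cl⁺ [Ne]3s²3p⁴, Mg⁺ [Ne]3s¹, B⁺ [He]2s².
Tabulated IE_2 (kJ/mol): Cl 2298, Mg 1451, B 2427.
Putting it together, IE_2: Mg < Cl < B.

Mg, Cl, B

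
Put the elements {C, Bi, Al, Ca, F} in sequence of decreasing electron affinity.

C is in period 2, group 14; F is in period 2, group 17; Al is in period 3, group 13; Ca is in period 4, group 2; Bi is in period 6, group 15.
Adding an electron releases more energy for atoms nearer the top right (short of the noble gases).
Here both period and group differ, so the two effects have to be weighed against each other.
Al > Ca: relative to Ca, both the across-period and down-group shifts push Al's electron affinity up.
Bi > Al: the two effects oppose for this pair; the across-period effect wins (91 vs 42 kJ/mol).
C > Bi: the two effects oppose for this pair; the down-group effect wins (122 vs 91 kJ/mol).
F > C: both are in period 2; the period trend gives F the larger value.
Tabulated electron affinity (kJ/mol): C 122, F 328, Al 42, Ca 2, Bi 91.
So from highest to lowest: F > C > Bi > Al > Ca.

F > C > Bi > Al > Ca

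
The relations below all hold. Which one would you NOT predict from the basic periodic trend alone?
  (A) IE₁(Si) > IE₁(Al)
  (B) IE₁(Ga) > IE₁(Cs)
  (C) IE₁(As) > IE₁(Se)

The general trend: IE₁ increases across a period and decreases down a group.
(A) Si (period 3, group 14) vs Al (period 3, group 13): the stated order agrees with the simple trend.
(B) Ga (period 4, group 13) vs Cs (period 6, group 1): the stated order agrees with the simple trend.
(C) As (period 4, group 15) vs Se (period 4, group 16): the stated order contradicts the simple trend.
The exception is (C): Se (4p⁴) ionizes more easily than half-filled As (4p³).

(C)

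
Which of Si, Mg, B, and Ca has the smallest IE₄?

Si

After 3 electrons have been removed, what remains? Si³⁺ still has 1 valence electron; Mg³⁺ is already 1 electron into the core; B³⁺ is the bare [He] core; Ca³⁺ is already 1 electron into the core.
Core electrons are held far more tightly than valence electrons, so Ca, Mg and B top the IE_4 order.
The numbers (kJ/mol): Si 4356, Mg 10543, B 25026, Ca 6491.
Overall IE_4 order: Si < Ca < Mg < B.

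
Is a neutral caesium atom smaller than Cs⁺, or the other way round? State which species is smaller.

Cs⁺

Forming Cs⁺ removes 1 electron from Cs. Fewer electrons for the same nuclear charge means less shielding and a higher Z_eff on the remaining electrons, and for main-group metals the entire outer shell is lost.
A cation is smaller than its parent atom: Cs⁺ < Cs.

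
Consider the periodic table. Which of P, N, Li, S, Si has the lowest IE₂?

Si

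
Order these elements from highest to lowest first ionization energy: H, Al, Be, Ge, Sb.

H > Be > Sb > Ge > Al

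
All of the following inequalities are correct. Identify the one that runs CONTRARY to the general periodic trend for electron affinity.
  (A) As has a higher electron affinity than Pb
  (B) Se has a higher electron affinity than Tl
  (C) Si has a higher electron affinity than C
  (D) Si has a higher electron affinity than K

(C)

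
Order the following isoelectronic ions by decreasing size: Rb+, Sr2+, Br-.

Br-, Rb+, Sr2+

All of these have 36 electrons, so size is governed by nuclear charge alone: the more protons, the stronger the pull on the same electron cloud, and the smaller the ion.
Nuclear charges: Sr2+ (Z=38), Rb+ (Z=37), Br- (Z=35).
Largest to smallest: Br- > Rb+ > Sr2+.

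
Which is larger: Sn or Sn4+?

Sn

Forming Sn4+ removes 4 electrons from Sn. Fewer electrons for the same nuclear charge means less shielding and a higher Z_eff on the remaining electrons.
A cation is smaller than its parent atom: Sn4+ < Sn.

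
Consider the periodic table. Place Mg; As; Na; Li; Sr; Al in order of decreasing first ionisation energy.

Li is in period 2, group 1; Na is in period 3, group 1; Mg is in period 3, group 2; Al is in period 3, group 13; As is in period 4, group 15; Sr is in period 5, group 2.
Removing the outermost electron gets harder across a period and easier down a group.
Here both period and group differ, so the two effects have to be weighed against each other.
Li > Na: Li sits above Na in group 1, so the down-group effect alone puts Li higher.
Sr > Li: period and group pull opposite ways; the across-period shift dominates (550 vs 520 kJ/mol).
Al > Sr: both effects reinforce here, so Al is clearly the higher of the two.
Mg > Al: this pair runs against the simple trend — see the exception note.
As > Mg: period and group pull opposite ways; the across-period shift dominates (947 vs 738 kJ/mol).
Note the exception: Mg has a higher first ionization energy than Al, contrary to the simple trend — Al's single 3p electron is easier to remove than one from Mg's filled 3s².
Tabulated first ionization energy (kJ/mol): Li 520, Na 496, Mg 738, Al 578, As 947, Sr 550.
So from highest to lowest: As > Mg > Al > Sr > Li > Na.

As, Mg, Al, Sr, Li, Na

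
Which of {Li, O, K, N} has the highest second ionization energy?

Li

After 1 electron has been removed, what remains? Li⁺ is the bare [He] core; O⁺ still has 5 valence electrons; K⁺ is the bare [Ar] core; N⁺ still has 4 valence electrons.
Usually core removal costs more than valence removal, but here the competition is close: a tightly held n=2 valence electron can cost more to remove than an n=3 core electron, so the actual values have to decide it.
Valence configurations: O⁺ [He]2s²2p³, N⁺ [He]2s²2p².
The numbers (kJ/mol): Li 7298, O 3388, K 3052, N 2856.
Putting it together, IE_2: N < K < O < Li.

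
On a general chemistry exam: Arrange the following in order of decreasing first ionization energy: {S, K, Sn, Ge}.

S > Ge > Sn > K

S is in period 3, group 16; K is in period 4, group 1; Ge is in period 4, group 14; Sn is in period 5, group 14.
IE₁ increases left→right with effective nuclear charge and decreases top→bottom as the valence shell moves farther out.
Neither a single period nor a single group — weigh both effects.
Sn > K: the two effects oppose for this pair; the across-period effect wins (709 vs 419 kJ/mol).
Ge > Sn: Ge sits above Sn in group 14, so the down-group effect alone puts Ge higher.
S > Ge: relative to Ge, both the across-period and down-group shifts push S's first ionization energy up.
Tabulated first ionization energy (kJ/mol): S 1000, K 419, Ge 762, Sn 709.
So from highest to lowest: S > Ge > Sn > K.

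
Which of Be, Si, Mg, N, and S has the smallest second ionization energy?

Mg

IE_2 is the cost of taking one more electron from the +1 cation: Be⁺ still has 1 valence electron; Si⁺ still has 3 valence electrons; Mg⁺ still has 1 valence electron; N⁺ still has 4 valence electrons; S⁺ still has 5 valence electrons.
All are still removing valence electrons, so compare the +1 ions as you would atoms: IE_2 generally rises across a period (higher Z_eff) and falls down a group (larger shell), subject to the usual subshell exceptions.
Valence configurations: Be⁺ [He]2s¹, Si⁺ [Ne]3s²3p¹, Mg⁺ [Ne]3s¹, N⁺ [He]2s²2p², S⁺ [Ne]3s²3p³.
Tabulated IE_2 (kJ/mol): Be 1757, Si 1577, Mg 1451, N 2856, S 2252.
Overall IE_2 order: Mg < Si < Be < S < N.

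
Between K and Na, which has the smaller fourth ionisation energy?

K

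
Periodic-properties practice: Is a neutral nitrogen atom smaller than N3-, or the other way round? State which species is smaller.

Forming N3- adds 3 electrons to N. More electron–electron repulsion in the same shell, with unchanged nuclear charge, lets the cloud expand.
An anion is larger than its parent atom: N3- > N.

N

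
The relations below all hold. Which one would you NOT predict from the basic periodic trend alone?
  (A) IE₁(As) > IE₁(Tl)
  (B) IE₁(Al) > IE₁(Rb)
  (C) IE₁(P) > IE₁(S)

The general trend: first ionization energy increases across a period and decreases down a group.
(A) As (period 4, group 15) vs Tl (period 6, group 13): the stated order agrees with the simple trend.
(B) Al (period 3, group 13) vs Rb (period 5, group 1): the stated order agrees with the simple trend.
(C) P (period 3, group 15) vs S (period 3, group 16): the stated order contradicts the simple trend.
The exception is (C): S (3p⁴) ionizes more easily than half-filled P (3p³) because the paired 3p electron in S is pushed out by e⁻–e⁻ repulsion.

(C)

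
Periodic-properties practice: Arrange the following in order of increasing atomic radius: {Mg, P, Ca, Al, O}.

O, P, Al, Mg, Ca

O is in period 2, group 16; Mg is in period 3, group 2; Al is in period 3, group 13; P is in period 3, group 15; Ca is in period 4, group 2.
Across a period the added protons contract the valence shell; down a group each new principal shell makes the atom larger.
Here both period and group differ, so the two effects have to be weighed against each other.
P > O: both effects reinforce here, so P is clearly the larger of the two.
Al > P: both are in period 3; the period trend gives Al the larger value.
Mg > Al: both are in period 3; the period trend gives Mg the larger value.
Ca > Mg: they share group 2; the group trend gives Ca the larger value.
Approximate values (pm): O 63, Mg 139, Al 126, P 111, Ca 171.
So from smallest to largest: O < P < Al < Mg < Ca.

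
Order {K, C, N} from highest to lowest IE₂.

K, N, C

The second ionization energy removes an electron from the +1 ion. For each element: K⁺ is the bare [Ar] core; C⁺ still has 3 valence electrons; N⁺ still has 4 valence electrons.
Pulling an electron out of a noble-gas core costs far more than removing a remaining valence electron, so K sits at the high end of IE_2.
Valence configurations: C⁺ [He]2s²2p¹, N⁺ [He]2s²2p².
Approximate IE_2 values (kJ/mol): K 3052, C 2353, N 2856.
Overall IE_2 order: C < N < K.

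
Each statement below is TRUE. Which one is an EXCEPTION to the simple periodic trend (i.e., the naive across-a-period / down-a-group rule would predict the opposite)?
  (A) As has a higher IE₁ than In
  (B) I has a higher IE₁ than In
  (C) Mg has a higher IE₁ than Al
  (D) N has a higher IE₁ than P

(C)

The general trend: IE₁ increases across a period and decreases down a group.
(A) As (period 4, group 15) vs In (period 5, group 13): the stated order agrees with the simple trend.
(B) I (period 5, group 17) vs In (period 5, group 13): the stated order agrees with the simple trend.
(C) Mg (period 3, group 2) vs Al (period 3, group 13): the stated order contradicts the simple trend.
(D) N (period 2, group 15) vs P (period 3, group 15): the stated order agrees with the simple trend.
The exception is (C): Al's single 3p electron is easier to remove than one from Mg's filled 3s².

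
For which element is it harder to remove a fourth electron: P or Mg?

IE_4 is the cost of taking one more electron from the +3 cation: P³⁺ still has 2 valence electrons; Mg³⁺ is already 1 electron into the core.
Breaking into a closed-shell core is much more expensive than removing a leftover valence electron — Mg has the largest IE_4 here.
The numbers (kJ/mol): P 4964, Mg 10543.
So the fourth ionization energies run P < Mg.

Mg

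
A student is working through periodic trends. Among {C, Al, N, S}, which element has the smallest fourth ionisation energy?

Consider each +3 ion: C³⁺ still has 1 valence electron; Al³⁺ is the bare [Ne] core; N³⁺ still has 2 valence electrons; S³⁺ still has 3 valence electrons.
Pulling an electron out of a noble-gas core costs far more than removing a remaining valence electron, so Al sits at the high end of IE_4.
Valence configurations: C³⁺ [He]2s¹, N³⁺ [He]2s², S³⁺ [Ne]3s²3p¹.
The numbers (kJ/mol): C 6223, Al 11577, N 7475, S 4556.
So the fourth ionization energies run S < C < N < Al.

S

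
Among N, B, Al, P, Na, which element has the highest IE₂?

Na

The second ionization energy removes an electron from the +1 ion. For each element: N⁺ still has 4 valence electrons; B⁺ still has 2 valence electrons; Al⁺ still has 2 valence electrons; P⁺ still has 4 valence electrons; Na⁺ is the bare [Ne] core.
Pulling an electron out of a noble-gas core costs far more than removing a remaining valence electron, so Na sits at the high end of IE_2.
Valence configurations: N⁺ [He]2s²2p², B⁺ [He]2s², Al⁺ [Ne]3s², P⁺ [Ne]3s²3p².
Approximate IE_2 values (kJ/mol): N 2856, B 2427, Al 1817, P 1907, Na 4562.
Hence IE_2: Al < P < B < N < Na.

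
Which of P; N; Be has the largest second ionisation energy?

N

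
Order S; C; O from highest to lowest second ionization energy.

O > C > S

The second ionization energy removes an electron from the +1 ion. For each element: S⁺ still has 5 valence electrons; C⁺ still has 3 valence electrons; O⁺ still has 5 valence electrons.
All are still removing valence electrons, so compare the +1 ions as you would atoms: IE_2 generally rises across a period (higher Z_eff) and falls down a group (larger shell), subject to the usual subshell exceptions.
Valence configurations: S⁺ [Ne]3s²3p³, C⁺ [He]2s²2p¹, O⁺ [He]2s²2p³.
Approximate IE_2 values (kJ/mol): S 2252, C 2353, O 3388.
Overall IE_2 order: S < C < O.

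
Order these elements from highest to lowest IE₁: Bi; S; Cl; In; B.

Cl > S > B > Bi > In

B is in period 2, group 13; S is in period 3, group 16; Cl is in period 3, group 17; In is in period 5, group 13; Bi is in period 6, group 15.
Removing the outermost electron gets harder across a period and easier down a group.
Neither a single period nor a single group — weigh both effects.
Bi > In: the two effects oppose for this pair; the across-period effect wins (703 vs 558 kJ/mol).
B > Bi: period and group pull opposite ways; the down-group shift dominates (801 vs 703 kJ/mol).
S > B: period and group pull opposite ways; the across-period shift dominates (1000 vs 801 kJ/mol).
Cl > S: Cl lies to the right of S in period 3, so the across-period effect alone puts Cl higher.
For reference (kJ/mol): B 801, S 1000, Cl 1251, In 558, Bi 703.
So from highest to lowest: Cl > S > B > Bi > In.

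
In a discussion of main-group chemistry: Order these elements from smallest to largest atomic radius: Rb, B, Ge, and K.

B is in period 2, group 13; K is in period 4, group 1; Ge is in period 4, group 14; Rb is in period 5, group 1.
Radius decreases left→right (rising Z_eff, same n) and increases top→bottom (higher n).
Neither a single period nor a single group — weigh both effects.
Ge > B: the two effects oppose for this pair; the down-group effect wins (121 vs 85 pm).
K > Ge: K lies to the left of Ge in period 4, so the across-period effect alone puts K larger.
Rb > K: they share group 1; the group trend gives Rb the larger value.
For reference (pm): B 85, K 196, Ge 121, Rb 210.
So from smallest to largest: B < Ge < K < Rb.

B < Ge < K < Rb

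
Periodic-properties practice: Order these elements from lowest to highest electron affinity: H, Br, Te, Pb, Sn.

Pb < H < Sn < Te < Br

Atoms with high Z_eff and room in the valence shell (especially the halogens) have the most exothermic electron affinities.
These span different periods and groups, so the two trends combine.
H > Pb: the two effects oppose for this pair; the down-group effect wins (73 vs 35 kJ/mol).
Sn > H: the two effects oppose for this pair; the across-period effect wins (107 vs 73 kJ/mol).
Te > Sn: Te lies to the right of Sn in period 5, so the across-period effect alone puts Te higher.
Br > Te: relative to Te, both the across-period and down-group shifts push Br's electron affinity up.
Approximate values (kJ/mol): H 73, Br 325, Sn 107, Te 190, Pb 35.
So from lowest to highest: Pb < H < Sn < Te < Br.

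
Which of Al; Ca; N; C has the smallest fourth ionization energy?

IE_4 is the cost of taking one more electron from the +3 cation: Al³⁺ is the bare [Ne] core; Ca³⁺ is already 1 electron into the core; N³⁺ still has 2 valence electrons; C³⁺ still has 1 valence electron.
Usually core removal costs more than valence removal, but here the competition is close: a tightly held n=2 valence electron can cost more to remove than an n=3 core electron, so the actual values have to decide it.
Valence configurations: N³⁺ [He]2s², C³⁺ [He]2s¹.
Tabulated IE_4 (kJ/mol): Al 11577, Ca 6491, N 7475, C 6223.
Overall IE_4 order: C < Ca < N < Al.

C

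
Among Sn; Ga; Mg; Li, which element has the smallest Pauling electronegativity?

EN rises left→right (higher Z_eff, smaller atoms) and falls top→bottom (larger, more shielded atoms).
These sit on a diagonal, where the across-period and down-group effects partly cancel.
Mg > Li: period and group pull opposite ways; the across-period shift dominates (1.31 vs 0.98).
Ga > Mg: the two effects oppose for this pair; the across-period effect wins (1.81 vs 1.31).
Sn > Ga: period and group pull opposite ways; the across-period shift dominates (1.96 vs 1.81).
Approximate values (Pauling): Li 0.98, Mg 1.31, Ga 1.81, Sn 1.96.
The smallest Pauling electronegativity among these belongs to Li.

Li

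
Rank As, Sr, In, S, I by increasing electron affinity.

S is in period 3, group 16; As is in period 4, group 15; Sr is in period 5, group 2; In is in period 5, group 13; I is in period 5, group 17.
Adding an electron releases more energy for atoms nearer the top right (short of the noble gases).
Neither a single period nor a single group — weigh both effects.
In > Sr: In lies to the right of Sr in period 5, so the across-period effect alone puts In higher.
As > In: relative to In, both the across-period and down-group shifts push As's electron affinity up.
S > As: both effects reinforce here, so S is clearly the higher of the two.
I > S: the two effects oppose for this pair; the across-period effect wins (295 vs 200 kJ/mol).
For reference (kJ/mol): S 200, As 78, Sr 5, In 29, I 295.
So from lowest to highest: Sr < In < As < S < I.

Sr, In, As, S, I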